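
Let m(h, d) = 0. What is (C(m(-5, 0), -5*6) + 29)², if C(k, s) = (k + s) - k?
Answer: 1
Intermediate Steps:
C(k, s) = s
(C(m(-5, 0), -5*6) + 29)² = (-5*6 + 29)² = (-30 + 29)² = (-1)² = 1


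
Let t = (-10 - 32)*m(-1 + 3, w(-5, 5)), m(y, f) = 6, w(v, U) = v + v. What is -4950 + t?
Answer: -5202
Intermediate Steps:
w(v, U) = 2*v
t = -252 (t = (-10 - 32)*6 = -42*6 = -252)
-4950 + t = -4950 - 252 = -5202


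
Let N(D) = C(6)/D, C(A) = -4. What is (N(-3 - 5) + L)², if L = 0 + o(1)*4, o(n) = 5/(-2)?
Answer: 361/4 ≈ 90.250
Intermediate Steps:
o(n) = -5/2 (o(n) = 5*(-½) = -5/2)
N(D) = -4/D
L = -10 (L = 0 - 5/2*4 = 0 - 10 = -10)
(N(-3 - 5) + L)² = (-4/(-3 - 5) - 10)² = (-4/(-8) - 10)² = (-4*(-⅛) - 10)² = (½ - 10)² = (-19/2)² = 361/4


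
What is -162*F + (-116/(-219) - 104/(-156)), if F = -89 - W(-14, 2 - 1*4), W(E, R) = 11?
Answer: 3548062/219 ≈ 16201.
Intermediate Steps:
F = -100 (F = -89 - 1*11 = -89 - 11 = -100)
-162*F + (-116/(-219) - 104/(-156)) = -162*(-100) + (-116/(-219) - 104/(-156)) = 16200 + (-116*(-1/219) - 104*(-1/156)) = 16200 + (116/219 + ⅔) = 16200 + 262/219 = 3548062/219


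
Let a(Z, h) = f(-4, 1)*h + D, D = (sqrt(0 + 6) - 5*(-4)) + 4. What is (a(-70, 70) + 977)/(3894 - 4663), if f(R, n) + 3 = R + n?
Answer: -581/769 - sqrt(6)/769 ≈ -0.75871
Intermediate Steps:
f(R, n) = -3 + R + n (f(R, n) = -3 + (R + n) = -3 + R + n)
D = 24 + sqrt(6) (D = (sqrt(6) + 20) + 4 = (20 + sqrt(6)) + 4 = 24 + sqrt(6) ≈ 26.449)
a(Z, h) = 24 + sqrt(6) - 6*h (a(Z, h) = (-3 - 4 + 1)*h + (24 + sqrt(6)) = -6*h + (24 + sqrt(6)) = 24 + sqrt(6) - 6*h)
(a(-70, 70) + 977)/(3894 - 4663) = ((24 + sqrt(6) - 6*70) + 977)/(3894 - 4663) = ((24 + sqrt(6) - 420) + 977)/(-769) = ((-396 + sqrt(6)) + 977)*(-1/769) = (581 + sqrt(6))*(-1/769) = -581/769 - sqrt(6)/769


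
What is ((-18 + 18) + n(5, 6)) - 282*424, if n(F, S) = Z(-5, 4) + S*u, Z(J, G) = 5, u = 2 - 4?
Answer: -119575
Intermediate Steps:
u = -2
n(F, S) = 5 - 2*S (n(F, S) = 5 + S*(-2) = 5 - 2*S)
((-18 + 18) + n(5, 6)) - 282*424 = ((-18 + 18) + (5 - 2*6)) - 282*424 = (0 + (5 - 12)) - 119568 = (0 - 7) - 119568 = -7 - 119568 = -119575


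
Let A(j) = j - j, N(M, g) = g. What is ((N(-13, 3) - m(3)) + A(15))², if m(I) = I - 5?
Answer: 25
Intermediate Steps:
m(I) = -5 + I
A(j) = 0
((N(-13, 3) - m(3)) + A(15))² = ((3 - (-5 + 3)) + 0)² = ((3 - 1*(-2)) + 0)² = ((3 + 2) + 0)² = (5 + 0)² = 5² = 25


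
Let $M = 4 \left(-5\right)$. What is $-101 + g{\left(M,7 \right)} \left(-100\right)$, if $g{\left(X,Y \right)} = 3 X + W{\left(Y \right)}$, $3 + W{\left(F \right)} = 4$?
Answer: $5799$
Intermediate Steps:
$W{\left(F \right)} = 1$ ($W{\left(F \right)} = -3 + 4 = 1$)
$M = -20$
$g{\left(X,Y \right)} = 1 + 3 X$ ($g{\left(X,Y \right)} = 3 X + 1 = 1 + 3 X$)
$-101 + g{\left(M,7 \right)} \left(-100\right) = -101 + \left(1 + 3 \left(-20\right)\right) \left(-100\right) = -101 + \left(1 - 60\right) \left(-100\right) = -101 - -5900 = -101 + 5900 = 5799$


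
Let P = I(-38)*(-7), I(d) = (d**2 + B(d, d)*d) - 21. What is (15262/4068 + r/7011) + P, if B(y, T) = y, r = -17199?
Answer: -31796991959/1584486 ≈ -20068.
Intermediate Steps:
I(d) = -21 + 2*d**2 (I(d) = (d**2 + d*d) - 21 = (d**2 + d**2) - 21 = 2*d**2 - 21 = -21 + 2*d**2)
P = -20069 (P = (-21 + 2*(-38)**2)*(-7) = (-21 + 2*1444)*(-7) = (-21 + 2888)*(-7) = 2867*(-7) = -20069)
(15262/4068 + r/7011) + P = (15262/4068 - 17199/7011) - 20069 = (15262*(1/4068) - 17199*1/7011) - 20069 = (7631/2034 - 1911/779) - 20069 = 2057575/1584486 - 20069 = -31796991959/1584486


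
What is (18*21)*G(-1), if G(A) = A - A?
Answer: 0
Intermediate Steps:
G(A) = 0
(18*21)*G(-1) = (18*21)*0 = 378*0 = 0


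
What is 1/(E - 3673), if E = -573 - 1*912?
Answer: -1/5158 ≈ -0.00019387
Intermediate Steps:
E = -1485 (E = -573 - 912 = -1485)
1/(E - 3673) = 1/(-1485 - 3673) = 1/(-5158) = -1/5158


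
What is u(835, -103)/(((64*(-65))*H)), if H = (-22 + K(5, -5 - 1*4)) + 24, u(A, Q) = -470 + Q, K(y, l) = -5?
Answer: -191/4160 ≈ -0.045913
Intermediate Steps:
H = -3 (H = (-22 - 5) + 24 = -27 + 24 = -3)
u(835, -103)/(((64*(-65))*H)) = (-470 - 103)/(((64*(-65))*(-3))) = -573/((-4160*(-3))) = -573/12480 = -573*1/12480 = -191/4160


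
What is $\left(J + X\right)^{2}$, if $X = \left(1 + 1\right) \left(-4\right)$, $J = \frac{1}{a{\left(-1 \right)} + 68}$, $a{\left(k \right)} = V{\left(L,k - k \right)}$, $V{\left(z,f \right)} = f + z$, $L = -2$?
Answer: $\frac{277729}{4356} \approx 63.758$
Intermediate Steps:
$a{\left(k \right)} = -2$ ($a{\left(k \right)} = \left(k - k\right) - 2 = 0 - 2 = -2$)
$J = \frac{1}{66}$ ($J = \frac{1}{-2 + 68} = \frac{1}{66} \approx 0.015152$)
$X = -8$ ($X = 2 \left(-4\right) = -8$)
$\left(J + X\right)^{2} = \left(\frac{1}{66} - 8\right)^{2} = \left(- \frac{527}{66}\right)^{2} = \frac{277729}{4356}$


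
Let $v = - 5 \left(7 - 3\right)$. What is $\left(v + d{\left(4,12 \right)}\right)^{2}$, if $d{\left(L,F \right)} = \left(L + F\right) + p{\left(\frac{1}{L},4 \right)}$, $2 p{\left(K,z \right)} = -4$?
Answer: $36$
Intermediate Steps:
$v = -20$ ($v = \left(-5\right) 4 = -20$)
$p{\left(K,z \right)} = -2$ ($p{\left(K,z \right)} = \frac{1}{2} \left(-4\right) = -2$)
$d{\left(L,F \right)} = -2 + F + L$ ($d{\left(L,F \right)} = \left(L + F\right) - 2 = \left(F + L\right) - 2 = -2 + F + L$)
$\left(v + d{\left(4,12 \right)}\right)^{2} = \left(-20 + \left(-2 + 12 + 4\right)\right)^{2} = \left(-20 + 14\right)^{2} = \left(-6\right)^{2} = 36$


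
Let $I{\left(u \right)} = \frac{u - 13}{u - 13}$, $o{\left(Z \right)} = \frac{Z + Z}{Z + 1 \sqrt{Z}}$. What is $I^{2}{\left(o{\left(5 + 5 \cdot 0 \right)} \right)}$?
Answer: $1$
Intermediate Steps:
$o{\left(Z \right)} = \frac{2 Z}{Z + \sqrt{Z}}$
$I{\left(u \right)} = 1$ ($I{\left(u \right)} = \frac{u - 13}{-13 + u} = \frac{-13 + u}{-13 + u} = 1$)
$I^{2}{\left(o{\left(5 + 5 \cdot 0 \right)} \right)} = 1^{2} = 1$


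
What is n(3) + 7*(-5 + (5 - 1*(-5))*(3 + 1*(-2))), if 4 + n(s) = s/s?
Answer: 32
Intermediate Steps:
n(s) = -3 (n(s) = -4 + s/s = -4 + 1 = -3)
n(3) + 7*(-5 + (5 - 1*(-5))*(3 + 1*(-2))) = -3 + 7*(-5 + (5 - 1*(-5))*(3 + 1*(-2))) = -3 + 7*(-5 + (5 + 5)*(3 - 2)) = -3 + 7*(-5 + 10*1) = -3 + 7*(-5 + 10) = -3 + 7*5 = -3 + 35 = 32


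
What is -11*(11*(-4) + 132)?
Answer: -968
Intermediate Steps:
-11*(11*(-4) + 132) = -11*(-44 + 132) = -11*88 = -968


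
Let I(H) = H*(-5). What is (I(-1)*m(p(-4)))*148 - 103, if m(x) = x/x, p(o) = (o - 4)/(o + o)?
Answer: 637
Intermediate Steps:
I(H) = -5*H
p(o) = (-4 + o)/(2*o) (p(o) = (-4 + o)/((2*o)) = (-4 + o)*(1/(2*o)) = (-4 + o)/(2*o))
m(x) = 1
(I(-1)*m(p(-4)))*148 - 103 = (-5*(-1)*1)*148 - 103 = (5*1)*148 - 103 = 5*148 - 103 = 740 - 103 = 637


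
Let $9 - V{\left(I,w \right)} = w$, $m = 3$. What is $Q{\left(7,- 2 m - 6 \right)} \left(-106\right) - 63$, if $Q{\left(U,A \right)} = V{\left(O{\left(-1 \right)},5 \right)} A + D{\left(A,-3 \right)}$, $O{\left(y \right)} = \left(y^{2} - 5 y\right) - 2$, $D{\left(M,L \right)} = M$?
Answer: $6297$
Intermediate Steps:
$O{\left(y \right)} = -2 + y^{2} - 5 y$
$V{\left(I,w \right)} = 9 - w$
$Q{\left(U,A \right)} = 5 A$ ($Q{\left(U,A \right)} = \left(9 - 5\right) A + A = 4 A + A = 5 A$)
$Q{\left(7,- 2 m - 6 \right)} \left(-106\right) - 63 = 5 \left(\left(-2\right) 3 - 6\right) \left(-106\right) - 63 = 5 \left(-6 - 6\right) \left(-106\right) - 63 = 5 \left(-12\right) \left(-106\right) - 63 = \left(-60\right) \left(-106\right) - 63 = 6360 - 63 = 6297$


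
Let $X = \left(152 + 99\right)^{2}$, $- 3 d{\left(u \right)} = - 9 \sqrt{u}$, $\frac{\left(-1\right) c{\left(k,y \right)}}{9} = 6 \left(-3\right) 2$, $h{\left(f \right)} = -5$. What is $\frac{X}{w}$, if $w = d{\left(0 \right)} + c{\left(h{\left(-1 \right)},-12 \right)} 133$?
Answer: $\frac{63001}{43092} \approx 1.462$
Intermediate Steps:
$c{\left(k,y \right)} = 324$ ($c{\left(k,y \right)} = - 9 \cdot 6 \left(-3\right) 2 = - 9 \left(\left(-18\right) 2\right) = \left(-9\right) \left(-36\right) = 324$)
$d{\left(u \right)} = 3 \sqrt{u}$ ($d{\left(u \right)} = - \frac{\left(-9\right) \sqrt{u}}{3} = 3 \sqrt{u}$)
$w = 43092$ ($w = 3 \sqrt{0} + 324 \cdot 133 = 3 \cdot 0 + 43092 = 0 + 43092 = 43092$)
$X = 63001$ ($X = 251^{2} = 63001$)
$\frac{X}{w} = \frac{63001}{43092}$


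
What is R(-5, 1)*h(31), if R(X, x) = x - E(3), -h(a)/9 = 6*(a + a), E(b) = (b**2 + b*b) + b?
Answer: 66960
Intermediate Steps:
E(b) = b + 2*b**2 (E(b) = (b**2 + b**2) + b = 2*b**2 + b = b + 2*b**2)
h(a) = -108*a (h(a) = -54*(a + a) = -54*2*a = -108*a)
R(X, x) = -21 + x (R(X, x) = x - 3*(1 + 2*3) = x - 3*(1 + 6) = x - 3*7 = x - 1*21 = x - 21 = -21 + x)
R(-5, 1)*h(31) = (-21 + 1)*(-108*31) = -20*(-3348) = 66960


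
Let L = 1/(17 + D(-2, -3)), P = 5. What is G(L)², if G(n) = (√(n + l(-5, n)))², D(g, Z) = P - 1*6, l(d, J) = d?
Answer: 6241/256 ≈ 24.379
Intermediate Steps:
D(g, Z) = -1 (D(g, Z) = 5 - 1*6 = 5 - 6 = -1)
L = 1/16 (L = 1/(17 - 1) = 1/16 ≈ 0.062500)
G(n) = -5 + n (G(n) = (√(n - 5))² = (√(-5 + n))² = -5 + n)
G(L)² = (-5 + 1/16)² = (-79/16)² = 6241/256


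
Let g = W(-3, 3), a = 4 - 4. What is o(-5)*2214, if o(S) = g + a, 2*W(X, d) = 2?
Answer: 2214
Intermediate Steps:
a = 0
W(X, d) = 1 (W(X, d) = (1/2)*2 = 1)
g = 1
o(S) = 1 (o(S) = 1 + 0 = 1)
o(-5)*2214 = 1*2214 = 2214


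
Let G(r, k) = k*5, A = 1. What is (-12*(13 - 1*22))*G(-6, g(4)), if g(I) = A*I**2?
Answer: 8640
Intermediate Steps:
g(I) = I**2 (g(I) = 1*I**2 = I**2)
G(r, k) = 5*k
(-12*(13 - 1*22))*G(-6, g(4)) = (-12*(13 - 1*22))*(5*4**2) = (-12*(13 - 22))*(5*16) = -12*(-9)*80 = 108*80 = 8640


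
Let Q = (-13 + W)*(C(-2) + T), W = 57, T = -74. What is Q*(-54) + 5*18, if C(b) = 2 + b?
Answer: 175914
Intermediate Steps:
Q = -3256 (Q = (-13 + 57)*((2 - 2) - 74) = 44*(0 - 74) = 44*(-74) = -3256)
Q*(-54) + 5*18 = -3256*(-54) + 5*18 = 175824 + 90 = 175914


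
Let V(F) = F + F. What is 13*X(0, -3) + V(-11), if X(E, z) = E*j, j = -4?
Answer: -22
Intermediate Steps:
X(E, z) = -4*E (X(E, z) = E*(-4) = -4*E)
V(F) = 2*F
13*X(0, -3) + V(-11) = 13*(-4*0) + 2*(-11) = 13*0 - 22 = 0 - 22 = -22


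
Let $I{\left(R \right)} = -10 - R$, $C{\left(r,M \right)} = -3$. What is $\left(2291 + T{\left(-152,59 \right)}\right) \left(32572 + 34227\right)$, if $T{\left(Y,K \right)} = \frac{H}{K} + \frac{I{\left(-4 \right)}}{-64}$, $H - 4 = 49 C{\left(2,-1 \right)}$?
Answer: $\frac{288639080191}{1888} \approx 1.5288 \cdot 10^{8}$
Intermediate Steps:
$H = -143$ ($H = 4 + 49 \left(-3\right) = 4 - 147 = -143$)
$T{\left(Y,K \right)} = \frac{3}{32} - \frac{143}{K}$ ($T{\left(Y,K \right)} = - \frac{143}{K} + \frac{-10 - -4}{-64} = - \frac{143}{K} + \left(-10 + 4\right) \left(- \frac{1}{64}\right) = - \frac{143}{K} - - \frac{3}{32} = - \frac{143}{K} + \frac{3}{32} = \frac{3}{32} - \frac{143}{K}$)
$\left(2291 + T{\left(-152,59 \right)}\right) \left(32572 + 34227\right) = \left(2291 + \left(\frac{3}{32} - \frac{143}{59}\right)\right) \left(32572 + 34227\right) = \left(2291 + \left(\frac{3}{32} - \frac{143}{59}\right)\right) 66799 = \left(2291 - \frac{4399}{1888}\right) 66799 = \frac{4321009}{1888} \cdot 66799 = \frac{288639080191}{1888}$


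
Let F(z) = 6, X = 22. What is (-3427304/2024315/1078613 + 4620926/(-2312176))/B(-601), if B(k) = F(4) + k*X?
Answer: 720684302604349391/4765808931092162343680 ≈ 0.00015122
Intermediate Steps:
B(k) = 6 + 22*k (B(k) = 6 + k*22 = 6 + 22*k)
(-3427304/2024315/1078613 + 4620926/(-2312176))/B(-601) = (-3427304/2024315/1078613 + 4620926/(-2312176))/(6 + 22*(-601)) = (-3427304*1/2024315*(1/1078613) + 4620926*(-1/2312176))/(6 - 13222) = (-3427304/2024315*1/1078613 - 2310463/1156088)/(-13216) = (-3427304/2183452475095 - 2310463/1156088)*(-1/13216) = -5044790118230445737/2524263205027628360*(-1/13216) = 720684302604349391/4765808931092162343680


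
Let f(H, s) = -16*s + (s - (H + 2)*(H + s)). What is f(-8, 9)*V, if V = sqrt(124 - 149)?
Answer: -645*I ≈ -645.0*I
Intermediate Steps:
V = 5*I (V = sqrt(-25) = 5*I ≈ 5.0*I)
f(H, s) = -15*s - (2 + H)*(H + s) (f(H, s) = -16*s + (s - (2 + H)*(H + s)) = -15*s - (2 + H)*(H + s))
f(-8, 9)*V = (-1*(-8)**2 - 17*9 - 2*(-8) - 1*(-8)*9)*(5*I) = (-1*64 - 153 + 16 + 72)*(5*I) = (-64 - 153 + 16 + 72)*(5*I) = -645*I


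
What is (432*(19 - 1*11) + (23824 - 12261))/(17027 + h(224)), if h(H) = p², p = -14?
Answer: 15019/17223 ≈ 0.87203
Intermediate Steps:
h(H) = 196 (h(H) = (-14)² = 196)
(432*(19 - 1*11) + (23824 - 12261))/(17027 + h(224)) = (432*(19 - 1*11) + (23824 - 12261))/(17027 + 196) = (432*(19 - 11) + 11563)/17223 = (432*8 + 11563)*(1/17223) = (3456 + 11563)*(1/17223) = 15019*(1/17223) = 15019/17223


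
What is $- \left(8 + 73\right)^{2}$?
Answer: $-6561$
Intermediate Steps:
$- \left(8 + 73\right)^{2} = - 81^{2} = \left(-1\right) 6561 = -6561$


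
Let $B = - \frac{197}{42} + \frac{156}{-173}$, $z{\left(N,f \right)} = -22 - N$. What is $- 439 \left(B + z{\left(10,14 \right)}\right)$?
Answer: $\frac{119910655}{7266} \approx 16503.0$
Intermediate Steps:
$B = - \frac{40633}{7266}$ ($B = \left(-197\right) \frac{1}{42} + 156 \left(- \frac{1}{173}\right) = - \frac{197}{42} - \frac{156}{173} = - \frac{40633}{7266} \approx -5.5922$)
$- 439 \left(B + z{\left(10,14 \right)}\right) = - 439 \left(- \frac{40633}{7266} - 32\right) = \left(-439\right) \left(- \frac{273145}{7266}\right) = \frac{119910655}{7266}$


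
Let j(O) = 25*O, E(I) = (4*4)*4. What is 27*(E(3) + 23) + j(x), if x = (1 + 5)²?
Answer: 3249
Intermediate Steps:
E(I) = 64 (E(I) = 16*4 = 64)
x = 36 (x = 6² = 36)
27*(E(3) + 23) + j(x) = 27*(64 + 23) + 25*36 = 27*87 + 900 = 2349 + 900 = 3249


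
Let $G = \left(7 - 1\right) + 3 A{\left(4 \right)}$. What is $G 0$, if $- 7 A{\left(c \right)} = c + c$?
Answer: $0$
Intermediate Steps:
$A{\left(c \right)} = - \frac{2 c}{7}$ ($A{\left(c \right)} = - \frac{c + c}{7} = - \frac{2 c}{7}$)
$G = \frac{18}{7}$ ($G = \left(7 - 1\right) + 3 \left(\left(- \frac{2}{7}\right) 4\right) = \left(7 - 1\right) + 3 \left(- \frac{8}{7}\right) = 6 - \frac{24}{7} = \frac{18}{7} \approx 2.5714$)
$G 0 = \frac{18}{7} \cdot 0 = 0$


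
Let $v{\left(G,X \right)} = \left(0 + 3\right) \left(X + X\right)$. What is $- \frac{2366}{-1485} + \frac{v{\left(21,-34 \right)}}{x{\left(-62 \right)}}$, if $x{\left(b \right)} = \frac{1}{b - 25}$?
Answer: $\frac{26358146}{1485} \approx 17750.0$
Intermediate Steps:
$x{\left(b \right)} = \frac{1}{-25 + b}$
$v{\left(G,X \right)} = 6 X$ ($v{\left(G,X \right)} = 3 \cdot 2 X = 6 X$)
$- \frac{2366}{-1485} + \frac{v{\left(21,-34 \right)}}{x{\left(-62 \right)}} = - \frac{2366}{-1485} + \frac{6 \left(-34\right)}{\frac{1}{-25 - 62}} = \left(-2366\right) \left(- \frac{1}{1485}\right) - \frac{204}{\frac{1}{-87}} = \frac{2366}{1485} - \frac{204}{- \frac{1}{87}} = \frac{2366}{1485} - -17748 = \frac{2366}{1485} + 17748 = \frac{26358146}{1485}$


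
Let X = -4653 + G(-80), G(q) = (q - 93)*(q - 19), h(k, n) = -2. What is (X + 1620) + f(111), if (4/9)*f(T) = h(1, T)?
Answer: 28179/2 ≈ 14090.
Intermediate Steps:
f(T) = -9/2 (f(T) = (9/4)*(-2) = -9/2)
G(q) = (-93 + q)*(-19 + q)
X = 12474 (X = -4653 + (1767 + (-80)² - 112*(-80)) = -4653 + (1767 + 6400 + 8960) = -4653 + 17127 = 12474)
(X + 1620) + f(111) = (12474 + 1620) - 9/2 = 14094 - 9/2 = 28179/2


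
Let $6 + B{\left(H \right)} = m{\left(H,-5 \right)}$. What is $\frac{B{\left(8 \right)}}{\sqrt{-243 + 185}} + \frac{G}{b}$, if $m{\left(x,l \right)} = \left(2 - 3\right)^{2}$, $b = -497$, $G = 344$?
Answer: $- \frac{344}{497} + \frac{5 i \sqrt{58}}{58} \approx -0.69215 + 0.65653 i$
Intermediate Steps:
$m{\left(x,l \right)} = 1$ ($m{\left(x,l \right)} = \left(-1\right)^{2} = 1$)
$B{\left(H \right)} = -5$ ($B{\left(H \right)} = -6 + 1 = -5$)
$\frac{B{\left(8 \right)}}{\sqrt{-243 + 185}} + \frac{G}{b} = - \frac{5}{\sqrt{-243 + 185}} + \frac{344}{-497} = - \frac{5}{\sqrt{-58}} + 344 \left(- \frac{1}{497}\right) = - \frac{5}{i \sqrt{58}} - \frac{344}{497} = - 5 \left(- \frac{i \sqrt{58}}{58}\right) - \frac{344}{497} = \frac{5 i \sqrt{58}}{58} - \frac{344}{497} = - \frac{344}{497} + \frac{5 i \sqrt{58}}{58}$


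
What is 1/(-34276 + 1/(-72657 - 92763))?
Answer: -165420/5669935921 ≈ -2.9175e-5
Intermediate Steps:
1/(-34276 + 1/(-72657 - 92763)) = 1/(-34276 + 1/(-165420)) = 1/(-34276 - 1/165420) = 1/(-5669935921/165420) = -165420/5669935921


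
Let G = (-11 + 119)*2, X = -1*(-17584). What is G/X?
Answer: 27/2198 ≈ 0.012284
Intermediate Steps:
X = 17584
G = 216 (G = 108*2 = 216)
G/X = 216/17584 = 216*(1/17584) = 27/2198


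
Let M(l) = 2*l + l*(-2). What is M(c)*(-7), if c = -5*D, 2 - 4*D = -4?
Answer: 0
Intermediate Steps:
D = 3/2 (D = 1/2 - 1/4*(-4) = 1/2 + 1 = 3/2 ≈ 1.5000)
c = -15/2 (c = -5*3/2 = -15/2 ≈ -7.5000)
M(l) = 0 (M(l) = 2*l - 2*l = 0)
M(c)*(-7) = 0*(-7) = 0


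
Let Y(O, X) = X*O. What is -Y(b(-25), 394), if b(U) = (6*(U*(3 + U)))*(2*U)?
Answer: 65010000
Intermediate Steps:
b(U) = 12*U**2*(3 + U) (b(U) = (6*U*(3 + U))*(2*U) = 12*U**2*(3 + U))
Y(O, X) = O*X
-Y(b(-25), 394) = -12*(-25)**2*(3 - 25)*394 = -12*625*(-22)*394 = -(-165000)*394 = -1*(-65010000) = 65010000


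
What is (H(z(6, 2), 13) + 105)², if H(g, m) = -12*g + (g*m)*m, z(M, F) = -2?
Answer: 43681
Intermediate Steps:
H(g, m) = -12*g + g*m²
(H(z(6, 2), 13) + 105)² = (-2*(-12 + 13²) + 105)² = (-2*(-12 + 169) + 105)² = (-2*157 + 105)² = (-314 + 105)² = (-209)² = 43681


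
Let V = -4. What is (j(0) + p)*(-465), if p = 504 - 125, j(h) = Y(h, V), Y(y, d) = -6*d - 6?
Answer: -184605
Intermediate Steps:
Y(y, d) = -6 - 6*d
j(h) = 18 (j(h) = -6 - 6*(-4) = -6 + 24 = 18)
p = 379
(j(0) + p)*(-465) = (18 + 379)*(-465) = 397*(-465) = -184605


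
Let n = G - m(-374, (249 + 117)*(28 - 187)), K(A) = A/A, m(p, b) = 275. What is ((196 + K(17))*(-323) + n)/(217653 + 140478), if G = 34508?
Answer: -29398/358131 ≈ -0.082087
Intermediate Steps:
K(A) = 1
n = 34233 (n = 34508 - 1*275 = 34508 - 275 = 34233)
((196 + K(17))*(-323) + n)/(217653 + 140478) = ((196 + 1)*(-323) + 34233)/(217653 + 140478) = (197*(-323) + 34233)/358131 = (-63631 + 34233)*(1/358131) = -29398*1/358131 = -29398/358131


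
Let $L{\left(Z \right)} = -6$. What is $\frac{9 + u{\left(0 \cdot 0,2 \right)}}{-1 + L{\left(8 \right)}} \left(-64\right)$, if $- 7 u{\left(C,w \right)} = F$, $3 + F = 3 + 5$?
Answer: $\frac{3712}{49} \approx 75.755$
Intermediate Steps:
$F = 5$ ($F = -3 + \left(3 + 5\right) = -3 + 8 = 5$)
$u{\left(C,w \right)} = - \frac{5}{7}$ ($u{\left(C,w \right)} = \left(- \frac{1}{7}\right) 5 = - \frac{5}{7}$)
$\frac{9 + u{\left(0 \cdot 0,2 \right)}}{-1 + L{\left(8 \right)}} \left(-64\right) = \frac{9 - \frac{5}{7}}{-1 - 6} \left(-64\right) = \frac{58}{7 \left(-7\right)} \left(-64\right) = \frac{58}{7} \left(- \frac{1}{7}\right) \left(-64\right) = \left(- \frac{58}{49}\right) \left(-64\right) = \frac{3712}{49}$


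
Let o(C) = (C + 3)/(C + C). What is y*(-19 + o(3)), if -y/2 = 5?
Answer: 180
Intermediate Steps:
y = -10 (y = -2*5 = -10)
o(C) = (3 + C)/(2*C) (o(C) = (3 + C)/((2*C)) = (3 + C)*(1/(2*C)) = (3 + C)/(2*C))
y*(-19 + o(3)) = -10*(-19 + (½)*(3 + 3)/3) = -10*(-19 + (½)*(⅓)*6) = -10*(-19 + 1) = -10*(-18) = 180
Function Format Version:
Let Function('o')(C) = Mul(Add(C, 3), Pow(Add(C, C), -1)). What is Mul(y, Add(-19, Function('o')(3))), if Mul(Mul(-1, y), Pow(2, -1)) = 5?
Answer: 180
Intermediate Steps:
y = -10 (y = Mul(-2, 5) = -10)
Function('o')(C) = Mul(Rational(1, 2), Pow(C, -1), Add(3, C)) (Function('o')(C) = Mul(Add(3, C), Pow(Mul(2, C), -1)) = Mul(Add(3, C), Mul(Rational(1, 2), Pow(C, -1))) = Mul(Rational(1, 2), Pow(C, -1), Add(3, C)))
Mul(y, Add(-19, Function('o')(3))) = Mul(-10, Add(-19, Mul(Rational(1, 2), Pow(3, -1), Add(3, 3)))) = Mul(-10, Add(-19, Mul(Rational(1, 2), Rational(1, 3), 6))) = Mul(-10, Add(-19, 1)) = Mul(-10, -18) = 180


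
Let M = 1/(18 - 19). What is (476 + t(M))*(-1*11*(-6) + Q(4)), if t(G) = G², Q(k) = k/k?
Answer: 31959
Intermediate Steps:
M = -1 (M = 1/(-1) = -1)
Q(k) = 1
(476 + t(M))*(-1*11*(-6) + Q(4)) = (476 + (-1)²)*(-1*11*(-6) + 1) = (476 + 1)*(-11*(-6) + 1) = 477*(66 + 1) = 477*67 = 31959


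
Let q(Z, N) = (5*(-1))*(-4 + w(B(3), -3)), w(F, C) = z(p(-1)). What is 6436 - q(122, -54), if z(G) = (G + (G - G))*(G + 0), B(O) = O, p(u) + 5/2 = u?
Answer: 25909/4 ≈ 6477.3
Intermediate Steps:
p(u) = -5/2 + u
z(G) = G² (z(G) = (G + 0)*G = G*G = G²)
w(F, C) = 49/4 (w(F, C) = (-5/2 - 1)² = (-7/2)² = 49/4)
q(Z, N) = -165/4 (q(Z, N) = (5*(-1))*(-4 + 49/4) = -5*33/4 = -165/4)
6436 - q(122, -54) = 6436 - 1*(-165/4) = 6436 + 165/4 = 25909/4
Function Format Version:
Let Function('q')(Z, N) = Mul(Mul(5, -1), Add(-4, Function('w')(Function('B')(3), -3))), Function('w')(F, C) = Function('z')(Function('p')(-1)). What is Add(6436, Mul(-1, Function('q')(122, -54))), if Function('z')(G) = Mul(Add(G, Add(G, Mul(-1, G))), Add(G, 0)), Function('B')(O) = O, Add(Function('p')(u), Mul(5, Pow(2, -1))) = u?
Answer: Rational(25909, 4) ≈ 6477.3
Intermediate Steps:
Function('p')(u) = Add(Rational(-5, 2), u)
Function('z')(G) = Pow(G, 2) (Function('z')(G) = Mul(Add(G, 0), G) = Mul(G, G) = Pow(G, 2))
Function('w')(F, C) = Rational(49, 4) (Function('w')(F, C) = Pow(Add(Rational(-5, 2), -1), 2) = Pow(Rational(-7, 2), 2) = Rational(49, 4))
Function('q')(Z, N) = Rational(-165, 4) (Function('q')(Z, N) = Mul(Mul(5, -1), Add(-4, Rational(49, 4))) = Mul(-5, Rational(33, 4)) = Rational(-165, 4))
Add(6436, Mul(-1, Function('q')(122, -54))) = Add(6436, Mul(-1, Rational(-165, 4))) = Add(6436, Rational(165, 4)) = Rational(25909, 4)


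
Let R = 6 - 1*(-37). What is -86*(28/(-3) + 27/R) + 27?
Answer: 2327/3 ≈ 775.67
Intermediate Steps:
R = 43 (R = 6 + 37 = 43)
-86*(28/(-3) + 27/R) + 27 = -86*(28/(-3) + 27/43) + 27 = -86*(28*(-⅓) + 27*(1/43)) + 27 = -86*(-28/3 + 27/43) + 27 = -86*(-1123/129) + 27 = 2246/3 + 27 = 2327/3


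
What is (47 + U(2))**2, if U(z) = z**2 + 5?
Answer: 3136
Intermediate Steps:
U(z) = 5 + z**2
(47 + U(2))**2 = (47 + (5 + 2**2))**2 = (47 + (5 + 4))**2 = (47 + 9)**2 = 56**2 = 3136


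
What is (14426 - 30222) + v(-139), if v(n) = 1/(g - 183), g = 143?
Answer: -631841/40 ≈ -15796.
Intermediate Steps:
v(n) = -1/40 (v(n) = 1/(143 - 183) = 1/(-40) = -1/40)
(14426 - 30222) + v(-139) = (14426 - 30222) - 1/40 = -15796 - 1/40 = -631841/40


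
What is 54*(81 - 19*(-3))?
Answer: 7452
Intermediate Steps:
54*(81 - 19*(-3)) = 54*(81 + 57) = 54*138 = 7452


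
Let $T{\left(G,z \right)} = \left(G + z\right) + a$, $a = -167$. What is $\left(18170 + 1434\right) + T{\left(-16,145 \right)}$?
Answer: $19566$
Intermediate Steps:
$T{\left(G,z \right)} = -167 + G + z$ ($T{\left(G,z \right)} = \left(G + z\right) - 167 = -167 + G + z$)
$\left(18170 + 1434\right) + T{\left(-16,145 \right)} = \left(18170 + 1434\right) - 38 = 19604 - 38 = 19566$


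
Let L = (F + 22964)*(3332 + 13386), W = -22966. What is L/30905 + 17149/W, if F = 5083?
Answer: 10767991916791/709764230 ≈ 15171.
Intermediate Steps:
L = 468889746 (L = (5083 + 22964)*(3332 + 13386) = 28047*16718 = 468889746)
L/30905 + 17149/W = 468889746/30905 + 17149/(-22966) = 468889746*(1/30905) + 17149*(-1/22966) = 468889746/30905 - 17149/22966 = 10767991916791/709764230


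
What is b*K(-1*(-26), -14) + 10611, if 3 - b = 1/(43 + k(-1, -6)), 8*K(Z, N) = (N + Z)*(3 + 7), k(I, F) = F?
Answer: 394257/37 ≈ 10656.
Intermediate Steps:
K(Z, N) = 5*N/4 + 5*Z/4 (K(Z, N) = ((N + Z)*(3 + 7))/8 = ((N + Z)*10)/8 = (10*N + 10*Z)/8 = 5*N/4 + 5*Z/4)
b = 110/37 (b = 3 - 1/(43 - 6) = 3 - 1/37 = 110/37 ≈ 2.9730)
b*K(-1*(-26), -14) + 10611 = 110*((5/4)*(-14) + 5*(-1*(-26))/4)/37 + 10611 = 110*(-35/2 + (5/4)*26)/37 + 10611 = 110*(-35/2 + 65/2)/37 + 10611 = (110/37)*15 + 10611 = 1650/37 + 10611 = 394257/37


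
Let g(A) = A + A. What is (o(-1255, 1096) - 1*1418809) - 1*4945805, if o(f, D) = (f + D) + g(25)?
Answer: -6364723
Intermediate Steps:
g(A) = 2*A
o(f, D) = 50 + D + f (o(f, D) = (f + D) + 2*25 = (D + f) + 50 = 50 + D + f)
(o(-1255, 1096) - 1*1418809) - 1*4945805 = ((50 + 1096 - 1255) - 1*1418809) - 1*4945805 = (-109 - 1418809) - 4945805 = -1418918 - 4945805 = -6364723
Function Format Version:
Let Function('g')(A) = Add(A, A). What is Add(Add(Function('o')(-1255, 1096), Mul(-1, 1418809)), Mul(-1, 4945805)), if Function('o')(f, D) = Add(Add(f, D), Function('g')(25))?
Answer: -6364723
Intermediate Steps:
Function('g')(A) = Mul(2, A)
Function('o')(f, D) = Add(50, D, f) (Function('o')(f, D) = Add(Add(f, D), Mul(2, 25)) = Add(Add(D, f), 50) = Add(50, D, f))
Add(Add(Function('o')(-1255, 1096), Mul(-1, 1418809)), Mul(-1, 4945805)) = Add(Add(Add(50, 1096, -1255), Mul(-1, 1418809)), Mul(-1, 4945805)) = Add(Add(-109, -1418809), -4945805) = Add(-1418918, -4945805) = -6364723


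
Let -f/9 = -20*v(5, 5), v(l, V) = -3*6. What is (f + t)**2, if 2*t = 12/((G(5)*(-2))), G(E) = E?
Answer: 262537209/25 ≈ 1.0501e+7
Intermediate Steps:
v(l, V) = -18
f = -3240 (f = -(-180)*(-18) = -9*360 = -3240)
t = -3/5 (t = (12/((5*(-2))))/2 = (12/(-10))/2 = (12*(-1/10))/2 = (1/2)*(-6/5) = -3/5 ≈ -0.60000)
(f + t)**2 = (-3240 - 3/5)**2 = (-16203/5)**2 = 262537209/25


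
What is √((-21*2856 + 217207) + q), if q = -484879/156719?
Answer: √3861650224310990/156719 ≈ 396.52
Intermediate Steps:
q = -484879/156719 (q = -484879*1/156719 = -484879/156719 ≈ -3.0939)
√((-21*2856 + 217207) + q) = √((-21*2856 + 217207) - 484879/156719) = √((-59976 + 217207) - 484879/156719) = √(157231 - 484879/156719) = √(24640600210/156719) = √3861650224310990/156719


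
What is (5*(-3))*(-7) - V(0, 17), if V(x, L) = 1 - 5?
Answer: 109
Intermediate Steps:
V(x, L) = -4
(5*(-3))*(-7) - V(0, 17) = (5*(-3))*(-7) - 1*(-4) = -15*(-7) + 4 = 105 + 4 = 109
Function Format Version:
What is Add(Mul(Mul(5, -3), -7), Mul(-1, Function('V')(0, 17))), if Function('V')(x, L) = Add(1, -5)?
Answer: 109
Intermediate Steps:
Function('V')(x, L) = -4
Add(Mul(Mul(5, -3), -7), Mul(-1, Function('V')(0, 17))) = Add(Mul(Mul(5, -3), -7), Mul(-1, -4)) = Add(Mul(-15, -7), 4) = Add(105, 4) = 109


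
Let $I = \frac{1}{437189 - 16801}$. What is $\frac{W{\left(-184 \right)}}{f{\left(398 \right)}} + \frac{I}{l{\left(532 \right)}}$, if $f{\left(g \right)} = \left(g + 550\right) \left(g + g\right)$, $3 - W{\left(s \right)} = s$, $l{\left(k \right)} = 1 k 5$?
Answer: $\frac{6534692299}{26369589794520} \approx 0.00024781$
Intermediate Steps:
$l{\left(k \right)} = 5 k$ ($l{\left(k \right)} = k 5 = 5 k$)
$W{\left(s \right)} = 3 - s$
$f{\left(g \right)} = 2 g \left(550 + g\right)$ ($f{\left(g \right)} = \left(550 + g\right) 2 g = 2 g \left(550 + g\right)$)
$I = \frac{1}{420388} \approx 2.3788 \cdot 10^{-6}$
$\frac{W{\left(-184 \right)}}{f{\left(398 \right)}} + \frac{I}{l{\left(532 \right)}} = \frac{3 - -184}{2 \cdot 398 \left(550 + 398\right)} + \frac{1}{420388 \cdot 5 \cdot 532} = \frac{3 + 184}{2 \cdot 398 \cdot 948} + \frac{1}{420388 \cdot 2660} = \frac{187}{754608} + \frac{1}{420388} \cdot \frac{1}{2660} = 187 \cdot \frac{1}{754608} + \frac{1}{1118232080} = \frac{187}{754608} + \frac{1}{1118232080} = \frac{6534692299}{26369589794520}$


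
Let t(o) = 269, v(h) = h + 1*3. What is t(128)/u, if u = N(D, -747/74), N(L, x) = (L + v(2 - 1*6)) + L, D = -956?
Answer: -269/1913 ≈ -0.14062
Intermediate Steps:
v(h) = 3 + h (v(h) = h + 3 = 3 + h)
N(L, x) = -1 + 2*L (N(L, x) = (L + (3 + (2 - 1*6))) + L = (L + (3 + (2 - 6))) + L = (L + (3 - 4)) + L = (L - 1) + L = (-1 + L) + L = -1 + 2*L)
u = -1913 (u = -1 + 2*(-956) = -1 - 1912 = -1913)
t(128)/u = 269/(-1913) = 269*(-1/1913) = -269/1913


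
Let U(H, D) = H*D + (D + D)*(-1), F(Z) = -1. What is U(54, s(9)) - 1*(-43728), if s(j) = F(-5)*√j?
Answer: 43572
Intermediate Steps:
s(j) = -√j
U(H, D) = -2*D + D*H (U(H, D) = D*H + (2*D)*(-1) = D*H - 2*D = -2*D + D*H)
U(54, s(9)) - 1*(-43728) = (-√9)*(-2 + 54) - 1*(-43728) = -1*3*52 + 43728 = -3*52 + 43728 = -156 + 43728 = 43572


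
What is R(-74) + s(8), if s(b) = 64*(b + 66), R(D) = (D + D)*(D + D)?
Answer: 26640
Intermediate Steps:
R(D) = 4*D² (R(D) = (2*D)*(2*D) = 4*D²)
s(b) = 4224 + 64*b (s(b) = 64*(66 + b) = 4224 + 64*b)
R(-74) + s(8) = 4*(-74)² + (4224 + 64*8) = 4*5476 + (4224 + 512) = 21904 + 4736 = 26640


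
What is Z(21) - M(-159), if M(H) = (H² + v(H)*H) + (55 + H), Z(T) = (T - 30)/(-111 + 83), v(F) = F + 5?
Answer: -1390555/28 ≈ -49663.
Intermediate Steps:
v(F) = 5 + F
Z(T) = 15/14 - T/28 (Z(T) = (-30 + T)/(-28) = (-30 + T)*(-1/28) = 15/14 - T/28)
M(H) = 55 + H + H² + H*(5 + H) (M(H) = (H² + (5 + H)*H) + (55 + H) = (H² + H*(5 + H)) + (55 + H) = 55 + H + H² + H*(5 + H))
Z(21) - M(-159) = (15/14 - 1/28*21) - (55 + 2*(-159)² + 6*(-159)) = (15/14 - ¾) - (55 + 2*25281 - 954) = 9/28 - (55 + 50562 - 954) = 9/28 - 1*49663 = 9/28 - 49663 = -1390555/28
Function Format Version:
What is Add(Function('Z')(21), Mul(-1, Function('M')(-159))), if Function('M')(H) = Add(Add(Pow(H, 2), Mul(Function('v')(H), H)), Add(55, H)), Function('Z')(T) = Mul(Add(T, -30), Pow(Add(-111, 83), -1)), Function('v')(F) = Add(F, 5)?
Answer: Rational(-1390555, 28) ≈ -49663.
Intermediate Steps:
Function('v')(F) = Add(5, F)
Function('Z')(T) = Add(Rational(15, 14), Mul(Rational(-1, 28), T)) (Function('Z')(T) = Mul(Add(-30, T), Pow(-28, -1)) = Mul(Add(-30, T), Rational(-1, 28)) = Add(Rational(15, 14), Mul(Rational(-1, 28), T)))
Function('M')(H) = Add(55, H, Pow(H, 2), Mul(H, Add(5, H))) (Function('M')(H) = Add(Add(Pow(H, 2), Mul(Add(5, H), H)), Add(55, H)) = Add(Add(Pow(H, 2), Mul(H, Add(5, H))), Add(55, H)) = Add(55, H, Pow(H, 2), Mul(H, Add(5, H))))
Add(Function('Z')(21), Mul(-1, Function('M')(-159))) = Add(Add(Rational(15, 14), Mul(Rational(-1, 28), 21)), Mul(-1, Add(55, Mul(2, Pow(-159, 2)), Mul(6, -159)))) = Add(Add(Rational(15, 14), Rational(-3, 4)), Mul(-1, Add(55, Mul(2, 25281), -954))) = Add(Rational(9, 28), Mul(-1, Add(55, 50562, -954))) = Add(Rational(9, 28), Mul(-1, 49663)) = Add(Rational(9, 28), -49663) = Rational(-1390555, 28)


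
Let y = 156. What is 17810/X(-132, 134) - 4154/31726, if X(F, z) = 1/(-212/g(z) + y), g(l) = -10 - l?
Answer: 800802987649/285534 ≈ 2.8046e+6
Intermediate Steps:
X(F, z) = 1/(156 - 212/(-10 - z)) (X(F, z) = 1/(-212/(-10 - z) + 156) = 1/(156 - 212/(-10 - z)))
17810/X(-132, 134) - 4154/31726 = 17810/(((10 + 134)/(4*(443 + 39*134)))) - 4154/31726 = 17810/(((¼)*144/(443 + 5226))) - 4154*1/31726 = 17810/(((¼)*144/5669)) - 2077/15863 = 17810/(((¼)*(1/5669)*144)) - 2077/15863 = 17810/(36/5669) - 2077/15863 = 17810*(5669/36) - 2077/15863 = 50482445/18 - 2077/15863 = 800802987649/285534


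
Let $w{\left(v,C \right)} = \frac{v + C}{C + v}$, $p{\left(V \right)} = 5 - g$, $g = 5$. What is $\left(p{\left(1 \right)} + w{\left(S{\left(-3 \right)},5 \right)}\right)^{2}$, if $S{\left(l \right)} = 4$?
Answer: $1$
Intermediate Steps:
$p{\left(V \right)} = 0$ ($p{\left(V \right)} = 5 - 5 = 0$)
$w{\left(v,C \right)} = 1$ ($w{\left(v,C \right)} = \frac{C + v}{C + v} = 1$)
$\left(p{\left(1 \right)} + w{\left(S{\left(-3 \right)},5 \right)}\right)^{2} = \left(0 + 1\right)^{2} = 1^{2} = 1$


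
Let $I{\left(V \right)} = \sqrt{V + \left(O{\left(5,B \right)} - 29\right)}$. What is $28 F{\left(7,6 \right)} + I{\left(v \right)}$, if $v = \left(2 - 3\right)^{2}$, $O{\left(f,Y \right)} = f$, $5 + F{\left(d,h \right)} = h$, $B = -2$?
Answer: $28 + i \sqrt{23} \approx 28.0 + 4.7958 i$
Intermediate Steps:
$F{\left(d,h \right)} = -5 + h$
$v = 1$ ($v = \left(-1\right)^{2} = 1$)
$I{\left(V \right)} = \sqrt{-24 + V}$ ($I{\left(V \right)} = \sqrt{V + \left(5 - 29\right)} = \sqrt{V - 24} = \sqrt{-24 + V}$)
$28 F{\left(7,6 \right)} + I{\left(v \right)} = 28 \left(-5 + 6\right) + \sqrt{-24 + 1} = 28 \cdot 1 + \sqrt{-23} = 28 + i \sqrt{23}$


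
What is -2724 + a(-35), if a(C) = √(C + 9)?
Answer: -2724 + I*√26 ≈ -2724.0 + 5.099*I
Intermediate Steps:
a(C) = √(9 + C)
-2724 + a(-35) = -2724 + √(9 - 35) = -2724 + √(-26) = -2724 + I*√26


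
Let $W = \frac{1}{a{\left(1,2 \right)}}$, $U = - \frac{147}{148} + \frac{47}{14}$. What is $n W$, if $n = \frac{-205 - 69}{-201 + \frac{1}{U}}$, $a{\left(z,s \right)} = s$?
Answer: $\frac{335513}{491213} \approx 0.68303$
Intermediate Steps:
$U = \frac{2449}{1036}$ ($U = \left(-147\right) \frac{1}{148} + 47 \cdot \frac{1}{14} = - \frac{147}{148} + \frac{47}{14} = \frac{2449}{1036} \approx 2.3639$)
$W = \frac{1}{2} \approx 0.5$
$n = \frac{671026}{491213}$ ($n = \frac{-205 - 69}{-201 + \frac{1}{\frac{2449}{1036}}} = - \frac{274}{-201 + \frac{1036}{2449}} = - \frac{274}{- \frac{491213}{2449}} = \left(-274\right) \left(- \frac{2449}{491213}\right) = \frac{671026}{491213} \approx 1.3661$)
$n W = \frac{671026}{491213} \cdot \frac{1}{2} = \frac{335513}{491213}$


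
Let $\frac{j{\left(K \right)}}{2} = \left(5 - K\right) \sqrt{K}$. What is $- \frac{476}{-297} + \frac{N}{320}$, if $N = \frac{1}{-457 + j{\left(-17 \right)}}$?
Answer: $\frac{12274966597}{7658988480} - \frac{11 i \sqrt{17}}{19340880} \approx 1.6027 - 2.345 \cdot 10^{-6} i$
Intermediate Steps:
$j{\left(K \right)} = 2 \sqrt{K} \left(5 - K\right)$ ($j{\left(K \right)} = 2 \left(5 - K\right) \sqrt{K} = 2 \sqrt{K} \left(5 - K\right)$)
$N = \frac{1}{-457 + 44 i \sqrt{17}}$ ($N = \frac{1}{-457 + 2 \sqrt{-17} \left(5 - -17\right)} = \frac{1}{-457 + 2 i \sqrt{17} \left(5 + 17\right)} = \frac{1}{-457 + 2 i \sqrt{17} \cdot 22} = \frac{1}{-457 + 44 i \sqrt{17}} \approx -0.0018903 - 0.0007504 i$)
$- \frac{476}{-297} + \frac{N}{320} = - \frac{476}{-297} + \frac{- \frac{457}{241761} - \frac{44 i \sqrt{17}}{241761}}{320} = \left(-476\right) \left(- \frac{1}{297}\right) + \left(- \frac{457}{241761} - \frac{44 i \sqrt{17}}{241761}\right) \frac{1}{320} = \frac{476}{297} - \left(\frac{457}{77363520} + \frac{11 i \sqrt{17}}{19340880}\right) = \frac{12274966597}{7658988480} - \frac{11 i \sqrt{17}}{19340880}$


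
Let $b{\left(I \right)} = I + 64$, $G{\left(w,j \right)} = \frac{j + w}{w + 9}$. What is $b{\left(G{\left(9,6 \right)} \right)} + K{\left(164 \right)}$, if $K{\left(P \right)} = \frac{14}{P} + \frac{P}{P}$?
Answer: $\frac{8108}{123} \approx 65.919$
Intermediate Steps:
$G{\left(w,j \right)} = \frac{j + w}{9 + w}$
$K{\left(P \right)} = 1 + \frac{14}{P}$ ($K{\left(P \right)} = \frac{14}{P} + 1 = 1 + \frac{14}{P}$)
$b{\left(I \right)} = 64 + I$
$b{\left(G{\left(9,6 \right)} \right)} + K{\left(164 \right)} = \left(64 + \frac{6 + 9}{9 + 9}\right) + \frac{14 + 164}{164} = \left(64 + \frac{1}{18} \cdot 15\right) + \frac{1}{164} \cdot 178 = \left(64 + \frac{1}{18} \cdot 15\right) + \frac{89}{82} = \left(64 + \frac{5}{6}\right) + \frac{89}{82} = \frac{389}{6} + \frac{89}{82} = \frac{8108}{123}$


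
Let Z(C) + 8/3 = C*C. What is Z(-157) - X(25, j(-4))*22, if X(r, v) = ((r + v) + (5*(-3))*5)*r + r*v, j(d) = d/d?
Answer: 153139/3 ≈ 51046.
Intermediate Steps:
j(d) = 1
X(r, v) = r*v + r*(-75 + r + v) (X(r, v) = ((r + v) - 15*5)*r + r*v = ((r + v) - 75)*r + r*v = (-75 + r + v)*r + r*v = r*(-75 + r + v) + r*v = r*v + r*(-75 + r + v))
Z(C) = -8/3 + C² (Z(C) = -8/3 + C*C = -8/3 + C²)
Z(-157) - X(25, j(-4))*22 = (-8/3 + (-157)²) - 25*(-75 + 25 + 2*1)*22 = (-8/3 + 24649) - 25*(-75 + 25 + 2)*22 = 73939/3 - 25*(-48)*22 = 73939/3 - (-1200)*22 = 73939/3 - 1*(-26400) = 73939/3 + 26400 = 153139/3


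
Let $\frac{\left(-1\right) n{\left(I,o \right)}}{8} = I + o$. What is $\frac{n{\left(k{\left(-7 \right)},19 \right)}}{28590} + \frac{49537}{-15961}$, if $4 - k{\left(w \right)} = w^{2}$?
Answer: $- \frac{706471471}{228162495} \approx -3.0964$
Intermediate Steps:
$k{\left(w \right)} = 4 - w^{2}$
$n{\left(I,o \right)} = - 8 I - 8 o$ ($n{\left(I,o \right)} = - 8 \left(I + o\right) = - 8 I - 8 o$)
$\frac{n{\left(k{\left(-7 \right)},19 \right)}}{28590} + \frac{49537}{-15961} = \frac{- 8 \left(4 - \left(-7\right)^{2}\right) - 152}{28590} + \frac{49537}{-15961} = \left(- 8 \left(4 - 49\right) - 152\right) \frac{1}{28590} + 49537 \left(- \frac{1}{15961}\right) = \left(- 8 \left(4 - 49\right) - 152\right) \frac{1}{28590} - \frac{49537}{15961} = \left(\left(-8\right) \left(-45\right) - 152\right) \frac{1}{28590} - \frac{49537}{15961} = \left(360 - 152\right) \frac{1}{28590} - \frac{49537}{15961} = 208 \cdot \frac{1}{28590} - \frac{49537}{15961} = \frac{104}{14295} - \frac{49537}{15961} = - \frac{706471471}{228162495}$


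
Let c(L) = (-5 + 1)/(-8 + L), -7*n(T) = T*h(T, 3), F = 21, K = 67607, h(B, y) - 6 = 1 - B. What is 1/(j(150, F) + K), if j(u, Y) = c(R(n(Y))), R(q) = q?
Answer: 17/1149317 ≈ 1.4791e-5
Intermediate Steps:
h(B, y) = 7 - B (h(B, y) = 6 + (1 - B) = 7 - B)
n(T) = -T*(7 - T)/7
c(L) = -4/(-8 + L)
j(u, Y) = -4/(-8 + Y*(-7 + Y)/7)
1/(j(150, F) + K) = 1/(28/(56 - 1*21*(-7 + 21)) + 67607) = 1/(28/(56 - 1*21*14) + 67607) = 1/(28/(56 - 294) + 67607) = 1/(28/(-238) + 67607) = 1/(28*(-1/238) + 67607) = 1/(-2/17 + 67607) = 1/(1149317/17) = 17/1149317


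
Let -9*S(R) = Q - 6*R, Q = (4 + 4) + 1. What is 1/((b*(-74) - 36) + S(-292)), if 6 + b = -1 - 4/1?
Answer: 3/1747 ≈ 0.0017172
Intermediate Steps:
Q = 9 (Q = 8 + 1 = 9)
b = -11 (b = -6 + (-1 - 4/1) = -6 + (-1 - 4*1) = -6 + (-1 - 4) = -6 - 5 = -11)
S(R) = -1 + 2*R/3 (S(R) = -(9 - 6*R)/9 = -1 + 2*R/3)
1/((b*(-74) - 36) + S(-292)) = 1/((-11*(-74) - 36) + (-1 + (2/3)*(-292))) = 1/((814 - 36) + (-1 - 584/3)) = 1/(778 - 587/3) = 1/(1747/3) = 3/1747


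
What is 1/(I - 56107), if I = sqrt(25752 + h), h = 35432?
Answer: -56107/3147934265 - 16*sqrt(239)/3147934265 ≈ -1.7902e-5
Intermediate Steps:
I = 16*sqrt(239) (I = sqrt(25752 + 35432) = sqrt(61184) = 16*sqrt(239) ≈ 247.35)
1/(I - 56107) = 1/(16*sqrt(239) - 56107) = 1/(-56107 + 16*sqrt(239))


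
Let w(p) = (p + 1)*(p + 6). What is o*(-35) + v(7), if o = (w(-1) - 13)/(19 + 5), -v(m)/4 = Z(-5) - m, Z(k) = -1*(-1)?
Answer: 1031/24 ≈ 42.958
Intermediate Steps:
Z(k) = 1
w(p) = (1 + p)*(6 + p)
v(m) = -4 + 4*m (v(m) = -4*(1 - m) = -4 + 4*m)
o = -13/24 (o = ((6 + (-1)² + 7*(-1)) - 13)/(19 + 5) = ((6 + 1 - 7) - 13)/24 = (0 - 13)*(1/24) = -13*1/24 = -13/24 ≈ -0.54167)
o*(-35) + v(7) = -13/24*(-35) + (-4 + 4*7) = 455/24 + (-4 + 28) = 455/24 + 24 = 1031/24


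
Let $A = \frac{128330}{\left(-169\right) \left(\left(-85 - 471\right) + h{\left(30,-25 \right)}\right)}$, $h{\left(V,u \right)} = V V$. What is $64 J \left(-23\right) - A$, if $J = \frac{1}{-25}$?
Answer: $\frac{44392221}{726700} \approx 61.087$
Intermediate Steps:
$h{\left(V,u \right)} = V^{2}$
$J = - \frac{1}{25} \approx -0.04$
$A = - \frac{64165}{29068}$ ($A = \frac{128330}{\left(-169\right) \left(\left(-85 - 471\right) + 30^{2}\right)} = \frac{128330}{\left(-169\right) \left(-556 + 900\right)} = \frac{128330}{\left(-169\right) 344} = \frac{128330}{-58136} = 128330 \left(- \frac{1}{58136}\right) = - \frac{64165}{29068} \approx -2.2074$)
$64 J \left(-23\right) - A = 64 \left(- \frac{1}{25}\right) \left(-23\right) - - \frac{64165}{29068} = \left(- \frac{64}{25}\right) \left(-23\right) + \frac{64165}{29068} = \frac{1472}{25} + \frac{64165}{29068} = \frac{44392221}{726700}$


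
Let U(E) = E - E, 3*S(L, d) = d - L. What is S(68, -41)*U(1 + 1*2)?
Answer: 0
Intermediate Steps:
S(L, d) = -L/3 + d/3 (S(L, d) = (d - L)/3 = -L/3 + d/3)
U(E) = 0
S(68, -41)*U(1 + 1*2) = (-⅓*68 + (⅓)*(-41))*0 = (-68/3 - 41/3)*0 = -109/3*0 = 0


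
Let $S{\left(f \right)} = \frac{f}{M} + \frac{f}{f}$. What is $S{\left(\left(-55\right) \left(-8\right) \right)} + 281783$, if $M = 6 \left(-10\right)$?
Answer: $\frac{845330}{3} \approx 2.8178 \cdot 10^{5}$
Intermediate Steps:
$M = -60$
$S{\left(f \right)} = 1 - \frac{f}{60}$ ($S{\left(f \right)} = \frac{f}{-60} + \frac{f}{f} = f \left(- \frac{1}{60}\right) + 1 = - \frac{f}{60} + 1 = 1 - \frac{f}{60}$)
$S{\left(\left(-55\right) \left(-8\right) \right)} + 281783 = \left(1 - \frac{\left(-55\right) \left(-8\right)}{60}\right) + 281783 = \left(1 - \frac{22}{3}\right) + 281783 = - \frac{19}{3} + 281783 = \frac{845330}{3}$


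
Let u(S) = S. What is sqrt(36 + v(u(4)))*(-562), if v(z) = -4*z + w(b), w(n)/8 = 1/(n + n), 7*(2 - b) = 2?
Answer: -562*sqrt(201)/3 ≈ -2655.9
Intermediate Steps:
b = 12/7 (b = 2 - 1/7*2 = 2 - 2/7 = 12/7 ≈ 1.7143)
w(n) = 4/n (w(n) = 8/(n + n) = 8/((2*n)) = 8*(1/(2*n)) = 4/n)
v(z) = 7/3 - 4*z (v(z) = -4*z + 4/(12/7) = -4*z + 4*(7/12) = -4*z + 7/3 = 7/3 - 4*z)
sqrt(36 + v(u(4)))*(-562) = sqrt(36 + (7/3 - 4*4))*(-562) = sqrt(36 + (7/3 - 16))*(-562) = sqrt(36 - 41/3)*(-562) = sqrt(67/3)*(-562) = (sqrt(201)/3)*(-562) = -562*sqrt(201)/3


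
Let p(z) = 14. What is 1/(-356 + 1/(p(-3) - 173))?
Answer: -159/56605 ≈ -0.0028089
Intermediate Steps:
1/(-356 + 1/(p(-3) - 173)) = 1/(-356 + 1/(14 - 173)) = 1/(-356 + 1/(-159)) = 1/(-356 - 1/159) = 1/(-56605/159) = -159/56605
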